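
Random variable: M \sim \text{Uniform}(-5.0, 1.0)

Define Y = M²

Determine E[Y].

Using E[X²] = Var(X) + (E[X])²:
E[M] = -2
Var(M) = (1 + 5)^2/12 = 3
E[M²] = 3 + (-2)² = 3 + 4 = 7

7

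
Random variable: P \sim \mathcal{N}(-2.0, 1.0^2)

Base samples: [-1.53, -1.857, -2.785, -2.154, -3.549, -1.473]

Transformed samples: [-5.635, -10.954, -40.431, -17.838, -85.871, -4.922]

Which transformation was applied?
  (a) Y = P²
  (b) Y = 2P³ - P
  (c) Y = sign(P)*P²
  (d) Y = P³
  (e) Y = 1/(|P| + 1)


Checking option (b) Y = 2P³ - P:
  P = -1.53 -> Y = -5.635 ✓
  P = -1.857 -> Y = -10.954 ✓
  P = -2.785 -> Y = -40.431 ✓
All samples match this transformation.

(b) 2P³ - P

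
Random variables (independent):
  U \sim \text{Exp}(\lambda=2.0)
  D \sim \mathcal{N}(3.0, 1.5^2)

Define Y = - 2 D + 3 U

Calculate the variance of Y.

For independent RVs: Var(aX + bY) = a²Var(X) + b²Var(Y)
Var(U) = 0.25
Var(D) = 2.25
Var(Y) = 3²*0.25 + (-2)²*2.25
= 9*0.25 + 4*2.25 = 11.25

11.25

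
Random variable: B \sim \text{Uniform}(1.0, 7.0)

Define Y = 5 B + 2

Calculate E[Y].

For Y = 5B + 2:
E[Y] = 5 * E[B] + 2
E[B] = (1 + 7)/2 = 4
E[Y] = 5 * 4 + 2 = 22

22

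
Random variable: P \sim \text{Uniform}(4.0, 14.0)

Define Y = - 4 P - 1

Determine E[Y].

For Y = -4P - 1:
E[Y] = -4 * E[P] - 1
E[P] = (4 + 14)/2 = 9
E[Y] = -4 * 9 - 1 = -37

-37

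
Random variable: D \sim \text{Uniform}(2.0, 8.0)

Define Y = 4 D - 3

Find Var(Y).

For Y = aD + b: Var(Y) = a² * Var(D)
Var(D) = (8 - 2)^2/12 = 3
Var(Y) = 4² * 3 = 16 * 3 = 48

48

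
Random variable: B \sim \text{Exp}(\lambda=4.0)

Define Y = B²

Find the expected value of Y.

E[B²] = Var(B) + (E[B])² = 0.0625 + 0.0625 = 0.125

0.125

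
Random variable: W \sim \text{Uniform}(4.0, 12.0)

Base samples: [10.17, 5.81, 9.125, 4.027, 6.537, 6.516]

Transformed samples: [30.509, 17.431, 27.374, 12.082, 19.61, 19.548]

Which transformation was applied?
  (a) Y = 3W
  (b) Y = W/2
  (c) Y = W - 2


Checking option (a) Y = 3W:
  W = 10.17 -> Y = 30.509 ✓
  W = 5.81 -> Y = 17.431 ✓
  W = 9.125 -> Y = 27.374 ✓
All samples match this transformation.

(a) 3W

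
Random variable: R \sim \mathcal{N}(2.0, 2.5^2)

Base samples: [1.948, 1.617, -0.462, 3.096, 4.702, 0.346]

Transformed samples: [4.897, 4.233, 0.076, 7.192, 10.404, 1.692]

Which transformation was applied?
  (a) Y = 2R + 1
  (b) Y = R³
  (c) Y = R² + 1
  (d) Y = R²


Checking option (a) Y = 2R + 1:
  R = 1.948 -> Y = 4.897 ✓
  R = 1.617 -> Y = 4.233 ✓
  R = -0.462 -> Y = 0.076 ✓
All samples match this transformation.

(a) 2R + 1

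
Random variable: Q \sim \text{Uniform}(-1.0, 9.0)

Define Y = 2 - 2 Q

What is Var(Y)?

For Y = aQ + b: Var(Y) = a² * Var(Q)
Var(Q) = (9 + 1)^2/12 = 8.3333333
Var(Y) = (-2)² * 8.3333333 = 4 * 8.3333333 = 33.333333

33.333333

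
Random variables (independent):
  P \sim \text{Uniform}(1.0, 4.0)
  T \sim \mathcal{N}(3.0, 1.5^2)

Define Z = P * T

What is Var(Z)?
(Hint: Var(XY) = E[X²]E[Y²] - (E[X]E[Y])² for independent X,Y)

Var(XY) = E[X²]E[Y²] - (E[X]E[Y])²
E[P] = 2.5, Var(P) = 0.75
E[T] = 3, Var(T) = 2.25
E[P²] = 0.75 + 2.5² = 7
E[T²] = 2.25 + 3² = 11.25
Var(Z) = 7*11.25 - (2.5*3)²
= 78.75 - 56.25 = 22.5

22.5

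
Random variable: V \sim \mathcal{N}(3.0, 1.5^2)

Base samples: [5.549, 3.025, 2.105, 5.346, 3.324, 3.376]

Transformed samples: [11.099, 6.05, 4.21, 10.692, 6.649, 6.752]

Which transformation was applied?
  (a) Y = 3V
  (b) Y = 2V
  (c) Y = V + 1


Checking option (b) Y = 2V:
  V = 5.549 -> Y = 11.099 ✓
  V = 3.025 -> Y = 6.05 ✓
  V = 2.105 -> Y = 4.21 ✓
All samples match this transformation.

(b) 2V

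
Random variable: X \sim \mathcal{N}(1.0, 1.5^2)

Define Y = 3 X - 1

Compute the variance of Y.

For Y = aX + b: Var(Y) = a² * Var(X)
Var(X) = 1.5^2 = 2.25
Var(Y) = 3² * 2.25 = 9 * 2.25 = 20.25

20.25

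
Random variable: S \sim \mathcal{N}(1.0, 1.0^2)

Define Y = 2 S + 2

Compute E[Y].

For Y = 2S + 2:
E[Y] = 2 * E[S] + 2
E[S] = 1.0 = 1
E[Y] = 2 * 1 + 2 = 4

4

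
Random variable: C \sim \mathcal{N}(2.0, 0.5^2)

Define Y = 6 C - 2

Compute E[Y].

For Y = 6C - 2:
E[Y] = 6 * E[C] - 2
E[C] = 2.0 = 2
E[Y] = 6 * 2 - 2 = 10

10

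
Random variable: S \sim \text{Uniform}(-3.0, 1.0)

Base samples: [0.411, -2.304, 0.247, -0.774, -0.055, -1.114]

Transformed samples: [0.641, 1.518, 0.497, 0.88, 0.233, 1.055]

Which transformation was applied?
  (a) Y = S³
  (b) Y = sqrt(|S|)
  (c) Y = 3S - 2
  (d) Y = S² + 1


Checking option (b) Y = sqrt(|S|):
  S = 0.411 -> Y = 0.641 ✓
  S = -2.304 -> Y = 1.518 ✓
  S = 0.247 -> Y = 0.497 ✓
All samples match this transformation.

(b) sqrt(|S|)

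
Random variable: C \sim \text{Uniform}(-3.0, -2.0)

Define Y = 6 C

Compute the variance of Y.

For Y = aC + b: Var(Y) = a² * Var(C)
Var(C) = (-2 + 3)^2/12 = 0.083333333
Var(Y) = 6² * 0.083333333 = 36 * 0.083333333 = 3

3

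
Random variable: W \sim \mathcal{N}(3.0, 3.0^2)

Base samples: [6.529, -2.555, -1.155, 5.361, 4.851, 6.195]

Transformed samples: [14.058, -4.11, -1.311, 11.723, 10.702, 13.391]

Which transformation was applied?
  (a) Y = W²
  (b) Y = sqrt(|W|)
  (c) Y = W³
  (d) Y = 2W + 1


Checking option (d) Y = 2W + 1:
  W = 6.529 -> Y = 14.058 ✓
  W = -2.555 -> Y = -4.11 ✓
  W = -1.155 -> Y = -1.311 ✓
All samples match this transformation.

(d) 2W + 1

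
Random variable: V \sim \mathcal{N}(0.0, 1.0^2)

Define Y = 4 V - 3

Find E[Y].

For Y = 4V - 3:
E[Y] = 4 * E[V] - 3
E[V] = 0.0 = 0
E[Y] = 4 * 0 - 3 = -3

-3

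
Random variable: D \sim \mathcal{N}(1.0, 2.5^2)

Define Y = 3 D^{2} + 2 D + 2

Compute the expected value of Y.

E[Y] = 3*E[D²] + 2*E[D] + 2
E[D] = 1
E[D²] = Var(D) + (E[D])² = 6.25 + 1 = 7.25
E[Y] = 3*7.25 + 2*1 + 2 = 25.75

25.75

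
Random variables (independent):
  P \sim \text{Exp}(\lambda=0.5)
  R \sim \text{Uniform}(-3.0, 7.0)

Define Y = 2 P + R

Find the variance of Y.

For independent RVs: Var(aX + bY) = a²Var(X) + b²Var(Y)
Var(P) = 4
Var(R) = 8.3333333
Var(Y) = 2²*4 + 1²*8.3333333
= 4*4 + 1*8.3333333 = 24.333333

24.333333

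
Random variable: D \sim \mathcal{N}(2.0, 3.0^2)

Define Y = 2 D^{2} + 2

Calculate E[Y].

E[Y] = 2*E[D²] + 2
E[D] = 2
E[D²] = Var(D) + (E[D])² = 9 + 4 = 13
E[Y] = 2*13 + 2 = 28

28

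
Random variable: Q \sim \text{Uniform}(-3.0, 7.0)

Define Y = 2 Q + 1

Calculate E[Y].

For Y = 2Q + 1:
E[Y] = 2 * E[Q] + 1
E[Q] = (-3 + 7)/2 = 2
E[Y] = 2 * 2 + 1 = 5

5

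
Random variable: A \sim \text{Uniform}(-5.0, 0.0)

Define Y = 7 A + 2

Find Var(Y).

For Y = aA + b: Var(Y) = a² * Var(A)
Var(A) = (0 + 5)^2/12 = 2.0833333
Var(Y) = 7² * 2.0833333 = 49 * 2.0833333 = 102.08333

102.08333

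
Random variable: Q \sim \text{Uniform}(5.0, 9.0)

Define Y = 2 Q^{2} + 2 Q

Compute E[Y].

E[Y] = 2*E[Q²] + 2*E[Q]
E[Q] = 7
E[Q²] = Var(Q) + (E[Q])² = 1.3333333 + 49 = 50.333333
E[Y] = 2*50.333333 + 2*7 = 114.66667

114.66667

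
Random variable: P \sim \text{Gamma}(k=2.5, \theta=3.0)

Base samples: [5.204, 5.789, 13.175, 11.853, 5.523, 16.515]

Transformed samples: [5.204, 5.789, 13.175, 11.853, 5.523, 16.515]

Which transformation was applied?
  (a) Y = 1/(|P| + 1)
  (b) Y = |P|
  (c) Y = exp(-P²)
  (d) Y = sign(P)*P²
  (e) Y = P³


Checking option (b) Y = |P|:
  P = 5.204 -> Y = 5.204 ✓
  P = 5.789 -> Y = 5.789 ✓
  P = 13.175 -> Y = 13.175 ✓
All samples match this transformation.

(b) |P|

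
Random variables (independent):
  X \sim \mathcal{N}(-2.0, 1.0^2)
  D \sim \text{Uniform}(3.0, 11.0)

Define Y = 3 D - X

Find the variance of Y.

For independent RVs: Var(aX + bY) = a²Var(X) + b²Var(Y)
Var(X) = 1
Var(D) = 5.3333333
Var(Y) = (-1)²*1 + 3²*5.3333333
= 1*1 + 9*5.3333333 = 49

49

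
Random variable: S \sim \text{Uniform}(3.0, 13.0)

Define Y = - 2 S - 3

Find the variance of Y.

For Y = aS + b: Var(Y) = a² * Var(S)
Var(S) = (13 - 3)^2/12 = 8.3333333
Var(Y) = (-2)² * 8.3333333 = 4 * 8.3333333 = 33.333333

33.333333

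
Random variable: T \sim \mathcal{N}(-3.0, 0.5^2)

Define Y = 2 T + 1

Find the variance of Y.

For Y = aT + b: Var(Y) = a² * Var(T)
Var(T) = 0.5^2 = 0.25
Var(Y) = 2² * 0.25 = 4 * 0.25 = 1

1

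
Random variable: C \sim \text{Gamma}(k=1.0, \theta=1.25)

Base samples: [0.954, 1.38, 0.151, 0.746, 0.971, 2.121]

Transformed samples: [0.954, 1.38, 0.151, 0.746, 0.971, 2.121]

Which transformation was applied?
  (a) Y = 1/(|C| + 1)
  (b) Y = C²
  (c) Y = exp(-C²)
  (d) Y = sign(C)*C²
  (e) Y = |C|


Checking option (e) Y = |C|:
  C = 0.954 -> Y = 0.954 ✓
  C = 1.38 -> Y = 1.38 ✓
  C = 0.151 -> Y = 0.151 ✓
All samples match this transformation.

(e) |C|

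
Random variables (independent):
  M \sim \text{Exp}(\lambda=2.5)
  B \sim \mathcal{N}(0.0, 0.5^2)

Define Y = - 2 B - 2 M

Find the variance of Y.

For independent RVs: Var(aX + bY) = a²Var(X) + b²Var(Y)
Var(M) = 0.16
Var(B) = 0.25
Var(Y) = (-2)²*0.16 + (-2)²*0.25
= 4*0.16 + 4*0.25 = 1.64

1.64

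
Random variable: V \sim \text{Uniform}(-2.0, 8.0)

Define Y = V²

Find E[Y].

Using E[X²] = Var(X) + (E[X])²:
E[V] = 3
Var(V) = (8 + 2)^2/12 = 8.3333333
E[V²] = 8.3333333 + 3² = 8.3333333 + 9 = 17.333333

17.333333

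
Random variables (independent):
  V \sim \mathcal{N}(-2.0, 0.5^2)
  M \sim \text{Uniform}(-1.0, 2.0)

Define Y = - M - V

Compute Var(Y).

For independent RVs: Var(aX + bY) = a²Var(X) + b²Var(Y)
Var(V) = 0.25
Var(M) = 0.75
Var(Y) = (-1)²*0.25 + (-1)²*0.75
= 1*0.25 + 1*0.75 = 1

1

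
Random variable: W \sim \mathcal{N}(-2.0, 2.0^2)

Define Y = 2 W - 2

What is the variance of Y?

For Y = aW + b: Var(Y) = a² * Var(W)
Var(W) = 2.0^2 = 4
Var(Y) = 2² * 4 = 4 * 4 = 16

16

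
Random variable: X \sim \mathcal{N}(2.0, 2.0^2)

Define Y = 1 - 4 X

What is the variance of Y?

For Y = aX + b: Var(Y) = a² * Var(X)
Var(X) = 2.0^2 = 4
Var(Y) = (-4)² * 4 = 16 * 4 = 64

64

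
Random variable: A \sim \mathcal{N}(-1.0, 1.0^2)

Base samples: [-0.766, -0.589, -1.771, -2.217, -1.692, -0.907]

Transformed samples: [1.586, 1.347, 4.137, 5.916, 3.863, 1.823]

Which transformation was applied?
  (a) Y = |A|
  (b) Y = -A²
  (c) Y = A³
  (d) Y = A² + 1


Checking option (d) Y = A² + 1:
  A = -0.766 -> Y = 1.586 ✓
  A = -0.589 -> Y = 1.347 ✓
  A = -1.771 -> Y = 4.137 ✓
All samples match this transformation.

(d) A² + 1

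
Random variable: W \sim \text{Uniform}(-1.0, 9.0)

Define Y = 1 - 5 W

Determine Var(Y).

For Y = aW + b: Var(Y) = a² * Var(W)
Var(W) = (9 + 1)^2/12 = 8.3333333
Var(Y) = (-5)² * 8.3333333 = 25 * 8.3333333 = 208.33333

208.33333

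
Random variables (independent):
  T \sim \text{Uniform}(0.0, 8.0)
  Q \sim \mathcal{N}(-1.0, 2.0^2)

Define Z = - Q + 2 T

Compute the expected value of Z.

E[Z] = 2*E[T] - 1*E[Q]
E[T] = 4
E[Q] = -1
E[Z] = 2*4 - 1*(-1) = 9

9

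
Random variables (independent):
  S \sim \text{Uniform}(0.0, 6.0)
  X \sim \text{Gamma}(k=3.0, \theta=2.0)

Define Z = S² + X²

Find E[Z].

E[Z] = E[S²] + E[X²]
E[S²] = Var(S) + E[S]² = 3 + 9 = 12
E[X²] = Var(X) + E[X]² = 12 + 36 = 48
E[Z] = 12 + 48 = 60

60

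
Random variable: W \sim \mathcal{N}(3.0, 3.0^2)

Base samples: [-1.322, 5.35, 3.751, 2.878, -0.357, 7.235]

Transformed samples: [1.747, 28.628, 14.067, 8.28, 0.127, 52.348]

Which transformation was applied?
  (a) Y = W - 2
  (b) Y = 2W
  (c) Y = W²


Checking option (c) Y = W²:
  W = -1.322 -> Y = 1.747 ✓
  W = 5.35 -> Y = 28.628 ✓
  W = 3.751 -> Y = 14.067 ✓
All samples match this transformation.

(c) W²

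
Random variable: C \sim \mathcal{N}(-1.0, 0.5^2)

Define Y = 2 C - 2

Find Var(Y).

For Y = aC + b: Var(Y) = a² * Var(C)
Var(C) = 0.5^2 = 0.25
Var(Y) = 2² * 0.25 = 4 * 0.25 = 1

1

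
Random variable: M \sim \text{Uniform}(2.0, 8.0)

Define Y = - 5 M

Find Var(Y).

For Y = aM + b: Var(Y) = a² * Var(M)
Var(M) = (8 - 2)^2/12 = 3
Var(Y) = (-5)² * 3 = 25 * 3 = 75

75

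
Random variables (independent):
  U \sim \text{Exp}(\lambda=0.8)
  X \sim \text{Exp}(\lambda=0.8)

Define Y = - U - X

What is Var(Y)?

For independent RVs: Var(aX + bY) = a²Var(X) + b²Var(Y)
Var(U) = 1.5625
Var(X) = 1.5625
Var(Y) = (-1)²*1.5625 + (-1)²*1.5625
= 1*1.5625 + 1*1.5625 = 3.125

3.125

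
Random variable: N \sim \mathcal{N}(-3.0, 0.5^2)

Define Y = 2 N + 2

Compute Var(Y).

For Y = aN + b: Var(Y) = a² * Var(N)
Var(N) = 0.5^2 = 0.25
Var(Y) = 2² * 0.25 = 4 * 0.25 = 1

1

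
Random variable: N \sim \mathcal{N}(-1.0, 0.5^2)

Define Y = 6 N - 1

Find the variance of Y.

For Y = aN + b: Var(Y) = a² * Var(N)
Var(N) = 0.5^2 = 0.25
Var(Y) = 6² * 0.25 = 36 * 0.25 = 9

9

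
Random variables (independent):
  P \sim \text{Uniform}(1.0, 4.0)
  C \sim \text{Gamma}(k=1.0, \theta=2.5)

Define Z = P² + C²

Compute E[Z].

E[Z] = E[P²] + E[C²]
E[P²] = Var(P) + E[P]² = 0.75 + 6.25 = 7
E[C²] = Var(C) + E[C]² = 6.25 + 6.25 = 12.5
E[Z] = 7 + 12.5 = 19.5

19.5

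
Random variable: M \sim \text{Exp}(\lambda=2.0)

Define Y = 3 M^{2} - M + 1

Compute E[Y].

E[Y] = 3*E[M²] - 1*E[M] + 1
E[M] = 0.5
E[M²] = Var(M) + (E[M])² = 0.25 + 0.25 = 0.5
E[Y] = 3*0.5 - 1*0.5 + 1 = 2

2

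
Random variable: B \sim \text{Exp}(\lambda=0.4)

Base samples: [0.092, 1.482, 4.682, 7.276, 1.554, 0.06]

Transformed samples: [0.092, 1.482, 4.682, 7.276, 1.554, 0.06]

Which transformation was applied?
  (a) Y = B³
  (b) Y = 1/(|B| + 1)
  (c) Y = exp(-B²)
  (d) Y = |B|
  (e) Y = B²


Checking option (d) Y = |B|:
  B = 0.092 -> Y = 0.092 ✓
  B = 1.482 -> Y = 1.482 ✓
  B = 4.682 -> Y = 4.682 ✓
All samples match this transformation.

(d) |B|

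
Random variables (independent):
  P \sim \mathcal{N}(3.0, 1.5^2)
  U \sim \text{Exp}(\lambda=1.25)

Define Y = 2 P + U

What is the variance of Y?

For independent RVs: Var(aX + bY) = a²Var(X) + b²Var(Y)
Var(P) = 2.25
Var(U) = 0.64
Var(Y) = 2²*2.25 + 1²*0.64
= 4*2.25 + 1*0.64 = 9.64

9.64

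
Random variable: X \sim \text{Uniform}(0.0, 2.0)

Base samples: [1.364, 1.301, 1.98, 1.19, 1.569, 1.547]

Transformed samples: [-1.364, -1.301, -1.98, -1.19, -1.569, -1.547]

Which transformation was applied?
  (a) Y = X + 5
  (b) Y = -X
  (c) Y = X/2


Checking option (b) Y = -X:
  X = 1.364 -> Y = -1.364 ✓
  X = 1.301 -> Y = -1.301 ✓
  X = 1.98 -> Y = -1.98 ✓
All samples match this transformation.

(b) -X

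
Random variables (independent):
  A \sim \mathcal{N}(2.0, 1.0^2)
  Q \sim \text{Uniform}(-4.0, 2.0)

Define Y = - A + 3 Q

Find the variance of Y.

For independent RVs: Var(aX + bY) = a²Var(X) + b²Var(Y)
Var(A) = 1
Var(Q) = 3
Var(Y) = (-1)²*1 + 3²*3
= 1*1 + 9*3 = 28

28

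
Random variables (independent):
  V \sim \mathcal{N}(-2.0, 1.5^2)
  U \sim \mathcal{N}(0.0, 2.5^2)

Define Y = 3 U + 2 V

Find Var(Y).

For independent RVs: Var(aX + bY) = a²Var(X) + b²Var(Y)
Var(V) = 2.25
Var(U) = 6.25
Var(Y) = 2²*2.25 + 3²*6.25
= 4*2.25 + 9*6.25 = 65.25

65.25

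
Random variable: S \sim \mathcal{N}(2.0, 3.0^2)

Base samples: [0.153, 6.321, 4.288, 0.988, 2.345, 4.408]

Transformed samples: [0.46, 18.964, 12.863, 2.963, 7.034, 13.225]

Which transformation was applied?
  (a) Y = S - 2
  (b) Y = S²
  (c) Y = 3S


Checking option (c) Y = 3S:
  S = 0.153 -> Y = 0.46 ✓
  S = 6.321 -> Y = 18.964 ✓
  S = 4.288 -> Y = 12.863 ✓
All samples match this transformation.

(c) 3S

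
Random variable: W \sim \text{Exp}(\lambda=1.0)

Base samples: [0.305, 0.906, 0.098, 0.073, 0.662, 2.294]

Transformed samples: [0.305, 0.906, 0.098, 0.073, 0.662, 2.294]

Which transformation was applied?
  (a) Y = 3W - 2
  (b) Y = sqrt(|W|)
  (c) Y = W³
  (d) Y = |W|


Checking option (d) Y = |W|:
  W = 0.305 -> Y = 0.305 ✓
  W = 0.906 -> Y = 0.906 ✓
  W = 0.098 -> Y = 0.098 ✓
All samples match this transformation.

(d) |W|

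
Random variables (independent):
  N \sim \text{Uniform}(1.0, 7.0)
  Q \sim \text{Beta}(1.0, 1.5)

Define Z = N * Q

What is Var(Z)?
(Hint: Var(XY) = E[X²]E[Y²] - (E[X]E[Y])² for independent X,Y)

Var(XY) = E[X²]E[Y²] - (E[X]E[Y])²
E[N] = 4, Var(N) = 3
E[Q] = 0.4, Var(Q) = 0.068571429
E[N²] = 3 + 4² = 19
E[Q²] = 0.068571429 + 0.4² = 0.22857143
Var(Z) = 19*0.22857143 - (4*0.4)²
= 4.3428571 - 2.56 = 1.7828571

1.7828571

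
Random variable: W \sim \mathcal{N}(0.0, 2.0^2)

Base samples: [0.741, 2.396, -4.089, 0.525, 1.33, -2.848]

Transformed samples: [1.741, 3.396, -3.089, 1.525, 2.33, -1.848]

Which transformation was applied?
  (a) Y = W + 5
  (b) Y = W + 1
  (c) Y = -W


Checking option (b) Y = W + 1:
  W = 0.741 -> Y = 1.741 ✓
  W = 2.396 -> Y = 3.396 ✓
  W = -4.089 -> Y = -3.089 ✓
All samples match this transformation.

(b) W + 1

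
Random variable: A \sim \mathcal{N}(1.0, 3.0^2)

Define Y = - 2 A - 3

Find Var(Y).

For Y = aA + b: Var(Y) = a² * Var(A)
Var(A) = 3.0^2 = 9
Var(Y) = (-2)² * 9 = 4 * 9 = 36

36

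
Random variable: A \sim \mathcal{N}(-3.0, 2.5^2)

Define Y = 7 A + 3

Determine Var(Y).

For Y = aA + b: Var(Y) = a² * Var(A)
Var(A) = 2.5^2 = 6.25
Var(Y) = 7² * 6.25 = 49 * 6.25 = 306.25

306.25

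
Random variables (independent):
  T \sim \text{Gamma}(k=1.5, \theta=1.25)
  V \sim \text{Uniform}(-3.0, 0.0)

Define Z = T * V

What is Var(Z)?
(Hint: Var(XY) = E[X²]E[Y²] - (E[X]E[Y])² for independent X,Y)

Var(XY) = E[X²]E[Y²] - (E[X]E[Y])²
E[T] = 1.875, Var(T) = 2.34375
E[V] = -1.5, Var(V) = 0.75
E[T²] = 2.34375 + 1.875² = 5.859375
E[V²] = 0.75 + (-1.5)² = 3
Var(Z) = 5.859375*3 - (1.875*(-1.5))²
= 17.578125 - 7.9101562 = 9.6679688

9.6679688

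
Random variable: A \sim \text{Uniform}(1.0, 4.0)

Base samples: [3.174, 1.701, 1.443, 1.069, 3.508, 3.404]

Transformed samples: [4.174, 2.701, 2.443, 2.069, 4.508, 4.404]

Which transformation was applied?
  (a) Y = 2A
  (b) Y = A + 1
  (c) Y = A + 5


Checking option (b) Y = A + 1:
  A = 3.174 -> Y = 4.174 ✓
  A = 1.701 -> Y = 2.701 ✓
  A = 1.443 -> Y = 2.443 ✓
All samples match this transformation.

(b) A + 1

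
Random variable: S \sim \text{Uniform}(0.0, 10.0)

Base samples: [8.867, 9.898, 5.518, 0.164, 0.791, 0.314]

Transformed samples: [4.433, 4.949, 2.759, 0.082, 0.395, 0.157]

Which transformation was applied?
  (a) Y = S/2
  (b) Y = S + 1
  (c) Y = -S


Checking option (a) Y = S/2:
  S = 8.867 -> Y = 4.433 ✓
  S = 9.898 -> Y = 4.949 ✓
  S = 5.518 -> Y = 2.759 ✓
All samples match this transformation.

(a) S/2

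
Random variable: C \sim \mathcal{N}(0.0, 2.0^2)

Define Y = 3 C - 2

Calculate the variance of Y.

For Y = aC + b: Var(Y) = a² * Var(C)
Var(C) = 2.0^2 = 4
Var(Y) = 3² * 4 = 9 * 4 = 36

36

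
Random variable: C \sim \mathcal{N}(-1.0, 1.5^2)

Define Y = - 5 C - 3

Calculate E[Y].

For Y = -5C - 3:
E[Y] = -5 * E[C] - 3
E[C] = -1.0 = -1
E[Y] = -5 * (-1) - 3 = 2

2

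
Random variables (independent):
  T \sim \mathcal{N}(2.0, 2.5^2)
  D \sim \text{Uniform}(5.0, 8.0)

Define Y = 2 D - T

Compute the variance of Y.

For independent RVs: Var(aX + bY) = a²Var(X) + b²Var(Y)
Var(T) = 6.25
Var(D) = 0.75
Var(Y) = (-1)²*6.25 + 2²*0.75
= 1*6.25 + 4*0.75 = 9.25

9.25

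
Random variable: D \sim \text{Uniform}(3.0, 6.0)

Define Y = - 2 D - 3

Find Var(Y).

For Y = aD + b: Var(Y) = a² * Var(D)
Var(D) = (6 - 3)^2/12 = 0.75
Var(Y) = (-2)² * 0.75 = 4 * 0.75 = 3

3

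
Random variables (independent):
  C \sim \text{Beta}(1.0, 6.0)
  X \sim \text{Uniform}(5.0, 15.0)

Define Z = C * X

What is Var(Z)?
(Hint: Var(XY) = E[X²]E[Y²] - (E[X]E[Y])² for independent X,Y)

Var(XY) = E[X²]E[Y²] - (E[X]E[Y])²
E[C] = 0.14285714, Var(C) = 0.015306122
E[X] = 10, Var(X) = 8.3333333
E[C²] = 0.015306122 + 0.14285714² = 0.035714286
E[X²] = 8.3333333 + 10² = 108.33333
Var(Z) = 0.035714286*108.33333 - (0.14285714*10)²
= 3.8690476 - 2.0408163 = 1.8282313

1.8282313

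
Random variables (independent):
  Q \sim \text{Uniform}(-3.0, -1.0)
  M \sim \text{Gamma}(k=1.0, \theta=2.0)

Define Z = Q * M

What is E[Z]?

For independent RVs: E[XY] = E[X]*E[Y]
E[Q] = -2
E[M] = 2
E[Z] = -2 * 2 = -4

-4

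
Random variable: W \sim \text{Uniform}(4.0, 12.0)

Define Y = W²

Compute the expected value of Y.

E[W²] = Var(W) + (E[W])² = 5.3333333 + 64 = 69.333333

69.333333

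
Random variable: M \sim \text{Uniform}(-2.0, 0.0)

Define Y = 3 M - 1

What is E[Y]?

For Y = 3M - 1:
E[Y] = 3 * E[M] - 1
E[M] = (-2 + 0)/2 = -1
E[Y] = 3 * (-1) - 1 = -4

-4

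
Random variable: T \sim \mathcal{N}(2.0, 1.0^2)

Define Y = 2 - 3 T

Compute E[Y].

For Y = -3T + 2:
E[Y] = -3 * E[T] + 2
E[T] = 2.0 = 2
E[Y] = -3 * 2 + 2 = -4

-4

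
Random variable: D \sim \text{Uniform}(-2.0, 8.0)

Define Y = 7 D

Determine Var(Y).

For Y = aD + b: Var(Y) = a² * Var(D)
Var(D) = (8 + 2)^2/12 = 8.3333333
Var(Y) = 7² * 8.3333333 = 49 * 8.3333333 = 408.33333

408.33333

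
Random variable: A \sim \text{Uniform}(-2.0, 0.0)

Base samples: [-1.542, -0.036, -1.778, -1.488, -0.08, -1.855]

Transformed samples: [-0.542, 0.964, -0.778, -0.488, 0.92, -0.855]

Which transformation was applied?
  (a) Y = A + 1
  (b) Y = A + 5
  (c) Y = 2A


Checking option (a) Y = A + 1:
  A = -1.542 -> Y = -0.542 ✓
  A = -0.036 -> Y = 0.964 ✓
  A = -1.778 -> Y = -0.778 ✓
All samples match this transformation.

(a) A + 1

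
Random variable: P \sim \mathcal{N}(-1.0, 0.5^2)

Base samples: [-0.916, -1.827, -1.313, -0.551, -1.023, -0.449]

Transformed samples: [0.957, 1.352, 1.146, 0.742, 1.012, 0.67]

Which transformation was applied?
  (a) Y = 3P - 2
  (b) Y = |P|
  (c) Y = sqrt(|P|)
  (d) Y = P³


Checking option (c) Y = sqrt(|P|):
  P = -0.916 -> Y = 0.957 ✓
  P = -1.827 -> Y = 1.352 ✓
  P = -1.313 -> Y = 1.146 ✓
All samples match this transformation.

(c) sqrt(|P|)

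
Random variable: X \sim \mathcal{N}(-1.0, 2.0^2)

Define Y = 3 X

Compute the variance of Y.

For Y = aX + b: Var(Y) = a² * Var(X)
Var(X) = 2.0^2 = 4
Var(Y) = 3² * 4 = 9 * 4 = 36

36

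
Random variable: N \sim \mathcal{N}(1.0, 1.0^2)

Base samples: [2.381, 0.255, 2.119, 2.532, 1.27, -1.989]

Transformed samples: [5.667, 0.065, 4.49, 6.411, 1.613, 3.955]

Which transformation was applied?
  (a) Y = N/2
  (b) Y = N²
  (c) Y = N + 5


Checking option (b) Y = N²:
  N = 2.381 -> Y = 5.667 ✓
  N = 0.255 -> Y = 0.065 ✓
  N = 2.119 -> Y = 4.49 ✓
All samples match this transformation.

(b) N²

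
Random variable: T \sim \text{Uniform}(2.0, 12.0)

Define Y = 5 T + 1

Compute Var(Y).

For Y = aT + b: Var(Y) = a² * Var(T)
Var(T) = (12 - 2)^2/12 = 8.3333333
Var(Y) = 5² * 8.3333333 = 25 * 8.3333333 = 208.33333

208.33333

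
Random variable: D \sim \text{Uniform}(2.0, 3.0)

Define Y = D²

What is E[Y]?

Using E[X²] = Var(X) + (E[X])²:
E[D] = 2.5
Var(D) = (3 - 2)^2/12 = 0.083333333
E[D²] = 0.083333333 + 2.5² = 0.083333333 + 6.25 = 6.3333333

6.3333333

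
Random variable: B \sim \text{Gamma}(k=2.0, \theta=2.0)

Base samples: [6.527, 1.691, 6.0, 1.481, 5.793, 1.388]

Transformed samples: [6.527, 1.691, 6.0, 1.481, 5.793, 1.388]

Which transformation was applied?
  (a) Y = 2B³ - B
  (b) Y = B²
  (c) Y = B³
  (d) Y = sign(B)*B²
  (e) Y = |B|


Checking option (e) Y = |B|:
  B = 6.527 -> Y = 6.527 ✓
  B = 1.691 -> Y = 1.691 ✓
  B = 6.0 -> Y = 6.0 ✓
All samples match this transformation.

(e) |B|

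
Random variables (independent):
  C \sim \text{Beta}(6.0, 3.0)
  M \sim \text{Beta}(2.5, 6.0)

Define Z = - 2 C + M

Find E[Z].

E[Z] = -2*E[C] + 1*E[M]
E[C] = 0.66666667
E[M] = 0.29411765
E[Z] = -2*0.66666667 + 1*0.29411765 = -1.0392157

-1.0392157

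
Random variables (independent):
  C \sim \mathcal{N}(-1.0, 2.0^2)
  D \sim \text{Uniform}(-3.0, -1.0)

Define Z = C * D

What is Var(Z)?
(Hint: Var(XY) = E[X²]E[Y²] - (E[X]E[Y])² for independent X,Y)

Var(XY) = E[X²]E[Y²] - (E[X]E[Y])²
E[C] = -1, Var(C) = 4
E[D] = -2, Var(D) = 0.33333333
E[C²] = 4 + (-1)² = 5
E[D²] = 0.33333333 + (-2)² = 4.3333333
Var(Z) = 5*4.3333333 - (-1*(-2))²
= 21.666667 - 4 = 17.666667

17.666667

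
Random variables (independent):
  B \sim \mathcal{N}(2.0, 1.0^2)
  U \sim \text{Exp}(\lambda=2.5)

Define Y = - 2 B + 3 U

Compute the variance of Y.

For independent RVs: Var(aX + bY) = a²Var(X) + b²Var(Y)
Var(B) = 1
Var(U) = 0.16
Var(Y) = (-2)²*1 + 3²*0.16
= 4*1 + 9*0.16 = 5.44

5.44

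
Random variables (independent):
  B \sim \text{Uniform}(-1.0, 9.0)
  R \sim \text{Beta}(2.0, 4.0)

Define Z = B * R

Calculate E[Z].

For independent RVs: E[XY] = E[X]*E[Y]
E[B] = 4
E[R] = 0.33333333
E[Z] = 4 * 0.33333333 = 1.3333333

1.3333333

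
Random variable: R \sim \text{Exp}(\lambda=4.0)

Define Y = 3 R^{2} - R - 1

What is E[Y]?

E[Y] = 3*E[R²] - 1*E[R] - 1
E[R] = 0.25
E[R²] = Var(R) + (E[R])² = 0.0625 + 0.0625 = 0.125
E[Y] = 3*0.125 - 1*0.25 - 1 = -0.875

-0.875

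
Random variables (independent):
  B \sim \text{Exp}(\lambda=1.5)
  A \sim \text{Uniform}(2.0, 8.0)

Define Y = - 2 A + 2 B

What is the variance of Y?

For independent RVs: Var(aX + bY) = a²Var(X) + b²Var(Y)
Var(B) = 0.44444444
Var(A) = 3
Var(Y) = 2²*0.44444444 + (-2)²*3
= 4*0.44444444 + 4*3 = 13.777778

13.777778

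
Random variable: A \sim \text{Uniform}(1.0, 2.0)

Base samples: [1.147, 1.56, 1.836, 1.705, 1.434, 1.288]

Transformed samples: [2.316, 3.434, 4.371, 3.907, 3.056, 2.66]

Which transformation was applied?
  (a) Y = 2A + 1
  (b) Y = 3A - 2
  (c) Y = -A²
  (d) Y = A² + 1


Checking option (d) Y = A² + 1:
  A = 1.147 -> Y = 2.316 ✓
  A = 1.56 -> Y = 3.434 ✓
  A = 1.836 -> Y = 4.371 ✓
All samples match this transformation.

(d) A² + 1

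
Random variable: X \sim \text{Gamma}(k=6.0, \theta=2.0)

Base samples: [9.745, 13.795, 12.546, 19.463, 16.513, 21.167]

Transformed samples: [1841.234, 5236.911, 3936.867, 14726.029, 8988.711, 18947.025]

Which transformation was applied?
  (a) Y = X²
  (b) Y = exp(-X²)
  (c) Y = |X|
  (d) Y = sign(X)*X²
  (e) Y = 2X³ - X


Checking option (e) Y = 2X³ - X:
  X = 9.745 -> Y = 1841.234 ✓
  X = 13.795 -> Y = 5236.911 ✓
  X = 12.546 -> Y = 3936.867 ✓
All samples match this transformation.

(e) 2X³ - X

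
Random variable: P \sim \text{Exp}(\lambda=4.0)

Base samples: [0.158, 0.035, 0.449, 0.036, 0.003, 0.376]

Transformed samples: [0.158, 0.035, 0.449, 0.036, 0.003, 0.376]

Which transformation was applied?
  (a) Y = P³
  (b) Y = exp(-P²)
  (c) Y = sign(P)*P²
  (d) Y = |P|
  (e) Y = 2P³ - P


Checking option (d) Y = |P|:
  P = 0.158 -> Y = 0.158 ✓
  P = 0.035 -> Y = 0.035 ✓
  P = 0.449 -> Y = 0.449 ✓
All samples match this transformation.

(d) |P|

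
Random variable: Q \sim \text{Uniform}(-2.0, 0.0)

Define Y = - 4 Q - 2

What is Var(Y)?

For Y = aQ + b: Var(Y) = a² * Var(Q)
Var(Q) = (0 + 2)^2/12 = 0.33333333
Var(Y) = (-4)² * 0.33333333 = 16 * 0.33333333 = 5.3333333

5.3333333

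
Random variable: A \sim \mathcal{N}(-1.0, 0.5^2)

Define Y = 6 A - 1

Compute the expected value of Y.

For Y = 6A - 1:
E[Y] = 6 * E[A] - 1
E[A] = -1.0 = -1
E[Y] = 6 * (-1) - 1 = -7

-7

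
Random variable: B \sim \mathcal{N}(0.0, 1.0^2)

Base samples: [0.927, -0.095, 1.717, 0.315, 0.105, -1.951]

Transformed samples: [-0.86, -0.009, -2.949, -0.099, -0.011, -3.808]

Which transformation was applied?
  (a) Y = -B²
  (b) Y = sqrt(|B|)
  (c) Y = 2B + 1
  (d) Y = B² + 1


Checking option (a) Y = -B²:
  B = 0.927 -> Y = -0.86 ✓
  B = -0.095 -> Y = -0.009 ✓
  B = 1.717 -> Y = -2.949 ✓
All samples match this transformation.

(a) -B²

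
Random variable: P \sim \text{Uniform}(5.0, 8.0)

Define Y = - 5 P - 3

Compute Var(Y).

For Y = aP + b: Var(Y) = a² * Var(P)
Var(P) = (8 - 5)^2/12 = 0.75
Var(Y) = (-5)² * 0.75 = 25 * 0.75 = 18.75

18.75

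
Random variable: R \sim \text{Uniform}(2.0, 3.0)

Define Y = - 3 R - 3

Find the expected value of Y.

For Y = -3R - 3:
E[Y] = -3 * E[R] - 3
E[R] = (2 + 3)/2 = 2.5
E[Y] = -3 * 2.5 - 3 = -10.5

-10.5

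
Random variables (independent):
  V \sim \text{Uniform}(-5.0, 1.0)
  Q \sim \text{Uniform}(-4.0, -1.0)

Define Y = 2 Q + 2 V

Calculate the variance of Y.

For independent RVs: Var(aX + bY) = a²Var(X) + b²Var(Y)
Var(V) = 3
Var(Q) = 0.75
Var(Y) = 2²*3 + 2²*0.75
= 4*3 + 4*0.75 = 15

15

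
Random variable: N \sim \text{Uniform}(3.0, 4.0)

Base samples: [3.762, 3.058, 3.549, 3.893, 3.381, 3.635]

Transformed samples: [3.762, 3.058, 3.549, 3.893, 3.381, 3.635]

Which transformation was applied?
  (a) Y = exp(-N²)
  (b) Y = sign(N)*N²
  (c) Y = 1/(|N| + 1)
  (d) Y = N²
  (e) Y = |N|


Checking option (e) Y = |N|:
  N = 3.762 -> Y = 3.762 ✓
  N = 3.058 -> Y = 3.058 ✓
  N = 3.549 -> Y = 3.549 ✓
All samples match this transformation.

(e) |N|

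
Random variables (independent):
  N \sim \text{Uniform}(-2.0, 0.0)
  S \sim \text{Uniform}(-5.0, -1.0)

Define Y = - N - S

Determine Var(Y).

For independent RVs: Var(aX + bY) = a²Var(X) + b²Var(Y)
Var(N) = 0.33333333
Var(S) = 1.3333333
Var(Y) = (-1)²*0.33333333 + (-1)²*1.3333333
= 1*0.33333333 + 1*1.3333333 = 1.6666667

1.6666667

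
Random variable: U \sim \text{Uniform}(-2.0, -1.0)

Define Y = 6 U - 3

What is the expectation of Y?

For Y = 6U - 3:
E[Y] = 6 * E[U] - 3
E[U] = (-2 - 1)/2 = -1.5
E[Y] = 6 * (-1.5) - 3 = -12

-12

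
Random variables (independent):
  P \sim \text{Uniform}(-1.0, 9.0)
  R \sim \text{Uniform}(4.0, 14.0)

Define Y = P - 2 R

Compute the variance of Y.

For independent RVs: Var(aX + bY) = a²Var(X) + b²Var(Y)
Var(P) = 8.3333333
Var(R) = 8.3333333
Var(Y) = 1²*8.3333333 + (-2)²*8.3333333
= 1*8.3333333 + 4*8.3333333 = 41.666667

41.666667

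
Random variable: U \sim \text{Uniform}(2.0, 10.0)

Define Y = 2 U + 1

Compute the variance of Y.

For Y = aU + b: Var(Y) = a² * Var(U)
Var(U) = (10 - 2)^2/12 = 5.3333333
Var(Y) = 2² * 5.3333333 = 4 * 5.3333333 = 21.333333

21.333333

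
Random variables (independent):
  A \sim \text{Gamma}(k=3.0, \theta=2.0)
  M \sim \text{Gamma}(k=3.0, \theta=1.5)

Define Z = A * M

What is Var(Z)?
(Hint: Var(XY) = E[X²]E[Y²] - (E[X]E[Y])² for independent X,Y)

Var(XY) = E[X²]E[Y²] - (E[X]E[Y])²
E[A] = 6, Var(A) = 12
E[M] = 4.5, Var(M) = 6.75
E[A²] = 12 + 6² = 48
E[M²] = 6.75 + 4.5² = 27
Var(Z) = 48*27 - (6*4.5)²
= 1296 - 729 = 567

567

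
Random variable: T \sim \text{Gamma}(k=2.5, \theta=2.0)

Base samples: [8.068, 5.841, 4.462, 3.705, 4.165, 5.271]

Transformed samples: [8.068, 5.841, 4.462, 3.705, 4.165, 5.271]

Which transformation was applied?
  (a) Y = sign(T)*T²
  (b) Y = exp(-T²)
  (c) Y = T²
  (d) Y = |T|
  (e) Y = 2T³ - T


Checking option (d) Y = |T|:
  T = 8.068 -> Y = 8.068 ✓
  T = 5.841 -> Y = 5.841 ✓
  T = 4.462 -> Y = 4.462 ✓
All samples match this transformation.

(d) |T|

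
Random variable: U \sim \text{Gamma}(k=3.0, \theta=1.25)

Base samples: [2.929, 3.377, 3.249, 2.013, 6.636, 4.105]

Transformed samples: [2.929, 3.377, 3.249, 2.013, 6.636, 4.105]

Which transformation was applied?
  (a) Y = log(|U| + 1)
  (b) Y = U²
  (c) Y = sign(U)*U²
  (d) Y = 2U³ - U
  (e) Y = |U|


Checking option (e) Y = |U|:
  U = 2.929 -> Y = 2.929 ✓
  U = 3.377 -> Y = 3.377 ✓
  U = 3.249 -> Y = 3.249 ✓
All samples match this transformation.

(e) |U|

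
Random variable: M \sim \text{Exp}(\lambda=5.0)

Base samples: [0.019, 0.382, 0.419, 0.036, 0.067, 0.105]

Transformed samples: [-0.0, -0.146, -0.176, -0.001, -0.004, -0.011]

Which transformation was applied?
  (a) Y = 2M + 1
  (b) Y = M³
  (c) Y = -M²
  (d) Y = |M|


Checking option (c) Y = -M²:
  M = 0.019 -> Y = -0.0 ✓
  M = 0.382 -> Y = -0.146 ✓
  M = 0.419 -> Y = -0.176 ✓
All samples match this transformation.

(c) -M²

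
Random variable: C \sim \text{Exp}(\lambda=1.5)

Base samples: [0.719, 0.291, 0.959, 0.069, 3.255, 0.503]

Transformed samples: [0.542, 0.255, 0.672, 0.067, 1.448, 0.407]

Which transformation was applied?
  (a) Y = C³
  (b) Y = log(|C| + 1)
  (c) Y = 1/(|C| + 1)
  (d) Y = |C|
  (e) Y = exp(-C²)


Checking option (b) Y = log(|C| + 1):
  C = 0.719 -> Y = 0.542 ✓
  C = 0.291 -> Y = 0.255 ✓
  C = 0.959 -> Y = 0.672 ✓
All samples match this transformation.

(b) log(|C| + 1)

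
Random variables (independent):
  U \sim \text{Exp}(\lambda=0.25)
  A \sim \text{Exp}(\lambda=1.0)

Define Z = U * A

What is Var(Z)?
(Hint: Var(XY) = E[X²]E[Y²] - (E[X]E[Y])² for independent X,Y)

Var(XY) = E[X²]E[Y²] - (E[X]E[Y])²
E[U] = 4, Var(U) = 16
E[A] = 1, Var(A) = 1
E[U²] = 16 + 4² = 32
E[A²] = 1 + 1² = 2
Var(Z) = 32*2 - (4*1)²
= 64 - 16 = 48

48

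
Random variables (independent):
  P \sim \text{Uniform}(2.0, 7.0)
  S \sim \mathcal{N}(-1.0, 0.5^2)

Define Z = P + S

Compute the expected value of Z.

E[Z] = 1*E[P] + 1*E[S]
E[P] = 4.5
E[S] = -1
E[Z] = 1*4.5 + 1*(-1) = 3.5

3.5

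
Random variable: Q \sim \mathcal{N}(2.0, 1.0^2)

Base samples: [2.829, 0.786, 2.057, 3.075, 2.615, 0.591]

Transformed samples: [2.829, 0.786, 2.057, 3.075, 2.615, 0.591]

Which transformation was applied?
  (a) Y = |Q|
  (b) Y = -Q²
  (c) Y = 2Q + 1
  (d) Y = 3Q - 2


Checking option (a) Y = |Q|:
  Q = 2.829 -> Y = 2.829 ✓
  Q = 0.786 -> Y = 0.786 ✓
  Q = 2.057 -> Y = 2.057 ✓
All samples match this transformation.

(a) |Q|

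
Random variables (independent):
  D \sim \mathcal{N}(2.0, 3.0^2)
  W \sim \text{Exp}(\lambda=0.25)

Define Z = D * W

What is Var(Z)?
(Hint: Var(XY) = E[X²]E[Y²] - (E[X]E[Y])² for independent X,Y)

Var(XY) = E[X²]E[Y²] - (E[X]E[Y])²
E[D] = 2, Var(D) = 9
E[W] = 4, Var(W) = 16
E[D²] = 9 + 2² = 13
E[W²] = 16 + 4² = 32
Var(Z) = 13*32 - (2*4)²
= 416 - 64 = 352

352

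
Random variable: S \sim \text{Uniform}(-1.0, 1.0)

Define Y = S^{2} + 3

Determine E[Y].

E[Y] = 1*E[S²] + 3
E[S] = 0
E[S²] = Var(S) + (E[S])² = 0.33333333 + 0 = 0.33333333
E[Y] = 1*0.33333333 + 3 = 3.3333333

3.3333333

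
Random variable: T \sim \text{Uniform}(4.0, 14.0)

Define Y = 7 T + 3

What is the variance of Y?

For Y = aT + b: Var(Y) = a² * Var(T)
Var(T) = (14 - 4)^2/12 = 8.3333333
Var(Y) = 7² * 8.3333333 = 49 * 8.3333333 = 408.33333

408.33333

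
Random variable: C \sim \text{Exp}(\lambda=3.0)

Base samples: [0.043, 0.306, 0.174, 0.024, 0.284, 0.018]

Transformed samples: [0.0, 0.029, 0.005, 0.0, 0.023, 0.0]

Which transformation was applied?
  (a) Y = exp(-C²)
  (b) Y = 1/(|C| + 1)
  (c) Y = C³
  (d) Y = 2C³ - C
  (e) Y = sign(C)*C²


Checking option (c) Y = C³:
  C = 0.043 -> Y = 0.0 ✓
  C = 0.306 -> Y = 0.029 ✓
  C = 0.174 -> Y = 0.005 ✓
All samples match this transformation.

(c) C³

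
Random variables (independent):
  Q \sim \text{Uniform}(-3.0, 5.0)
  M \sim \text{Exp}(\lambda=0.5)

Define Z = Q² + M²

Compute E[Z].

E[Z] = E[Q²] + E[M²]
E[Q²] = Var(Q) + E[Q]² = 5.3333333 + 1 = 6.3333333
E[M²] = Var(M) + E[M]² = 4 + 4 = 8
E[Z] = 6.3333333 + 8 = 14.333333

14.333333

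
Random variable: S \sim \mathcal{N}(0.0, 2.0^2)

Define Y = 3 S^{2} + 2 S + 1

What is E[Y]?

E[Y] = 3*E[S²] + 2*E[S] + 1
E[S] = 0
E[S²] = Var(S) + (E[S])² = 4 + 0 = 4
E[Y] = 3*4 + 2*0 + 1 = 13

13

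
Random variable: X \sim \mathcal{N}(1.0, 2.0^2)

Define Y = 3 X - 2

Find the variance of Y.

For Y = aX + b: Var(Y) = a² * Var(X)
Var(X) = 2.0^2 = 4
Var(Y) = 3² * 4 = 9 * 4 = 36

36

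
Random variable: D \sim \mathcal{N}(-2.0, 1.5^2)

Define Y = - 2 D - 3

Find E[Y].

For Y = -2D - 3:
E[Y] = -2 * E[D] - 3
E[D] = -2.0 = -2
E[Y] = -2 * (-2) - 3 = 1

1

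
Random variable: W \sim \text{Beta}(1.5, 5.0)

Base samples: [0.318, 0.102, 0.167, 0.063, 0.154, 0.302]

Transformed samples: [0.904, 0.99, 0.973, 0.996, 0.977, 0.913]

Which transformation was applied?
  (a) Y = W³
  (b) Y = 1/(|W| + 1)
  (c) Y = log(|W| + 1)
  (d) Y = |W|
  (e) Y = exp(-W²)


Checking option (e) Y = exp(-W²):
  W = 0.318 -> Y = 0.904 ✓
  W = 0.102 -> Y = 0.99 ✓
  W = 0.167 -> Y = 0.973 ✓
All samples match this transformation.

(e) exp(-W²)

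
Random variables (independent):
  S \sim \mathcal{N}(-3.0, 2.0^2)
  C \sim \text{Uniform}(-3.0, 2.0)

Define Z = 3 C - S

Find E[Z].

E[Z] = -1*E[S] + 3*E[C]
E[S] = -3
E[C] = -0.5
E[Z] = -1*(-3) + 3*(-0.5) = 1.5

1.5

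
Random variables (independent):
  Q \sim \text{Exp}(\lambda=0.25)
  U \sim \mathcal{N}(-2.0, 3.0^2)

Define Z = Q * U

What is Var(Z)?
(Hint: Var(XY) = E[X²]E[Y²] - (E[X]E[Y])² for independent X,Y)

Var(XY) = E[X²]E[Y²] - (E[X]E[Y])²
E[Q] = 4, Var(Q) = 16
E[U] = -2, Var(U) = 9
E[Q²] = 16 + 4² = 32
E[U²] = 9 + (-2)² = 13
Var(Z) = 32*13 - (4*(-2))²
= 416 - 64 = 352

352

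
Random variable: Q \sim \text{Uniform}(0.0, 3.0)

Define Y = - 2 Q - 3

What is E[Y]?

For Y = -2Q - 3:
E[Y] = -2 * E[Q] - 3
E[Q] = (0 + 3)/2 = 1.5
E[Y] = -2 * 1.5 - 3 = -6

-6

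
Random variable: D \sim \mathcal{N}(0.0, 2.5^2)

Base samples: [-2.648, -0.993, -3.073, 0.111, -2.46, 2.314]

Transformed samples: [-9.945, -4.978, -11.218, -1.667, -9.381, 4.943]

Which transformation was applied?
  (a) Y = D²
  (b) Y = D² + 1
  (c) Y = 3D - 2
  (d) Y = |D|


Checking option (c) Y = 3D - 2:
  D = -2.648 -> Y = -9.945 ✓
  D = -0.993 -> Y = -4.978 ✓
  D = -3.073 -> Y = -11.218 ✓
All samples match this transformation.

(c) 3D - 2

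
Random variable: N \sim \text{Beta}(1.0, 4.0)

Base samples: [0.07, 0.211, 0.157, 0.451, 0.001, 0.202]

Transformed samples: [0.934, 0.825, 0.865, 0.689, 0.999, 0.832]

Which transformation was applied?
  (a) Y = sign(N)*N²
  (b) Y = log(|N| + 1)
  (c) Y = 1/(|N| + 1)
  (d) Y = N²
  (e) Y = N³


Checking option (c) Y = 1/(|N| + 1):
  N = 0.07 -> Y = 0.934 ✓
  N = 0.211 -> Y = 0.825 ✓
  N = 0.157 -> Y = 0.865 ✓
All samples match this transformation.

(c) 1/(|N| + 1)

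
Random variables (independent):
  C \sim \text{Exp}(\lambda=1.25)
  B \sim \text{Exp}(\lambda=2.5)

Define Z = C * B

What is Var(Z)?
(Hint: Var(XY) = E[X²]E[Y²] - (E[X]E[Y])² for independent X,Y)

Var(XY) = E[X²]E[Y²] - (E[X]E[Y])²
E[C] = 0.8, Var(C) = 0.64
E[B] = 0.4, Var(B) = 0.16
E[C²] = 0.64 + 0.8² = 1.28
E[B²] = 0.16 + 0.4² = 0.32
Var(Z) = 1.28*0.32 - (0.8*0.4)²
= 0.4096 - 0.1024 = 0.3072

0.3072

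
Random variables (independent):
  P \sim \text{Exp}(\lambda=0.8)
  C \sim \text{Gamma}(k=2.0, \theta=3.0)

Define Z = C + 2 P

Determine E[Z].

E[Z] = 2*E[P] + 1*E[C]
E[P] = 1.25
E[C] = 6
E[Z] = 2*1.25 + 1*6 = 8.5

8.5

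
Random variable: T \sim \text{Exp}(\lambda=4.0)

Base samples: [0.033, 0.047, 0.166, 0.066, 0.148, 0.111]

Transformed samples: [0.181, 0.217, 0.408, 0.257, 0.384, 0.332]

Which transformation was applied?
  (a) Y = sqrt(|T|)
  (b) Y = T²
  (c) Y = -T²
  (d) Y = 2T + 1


Checking option (a) Y = sqrt(|T|):
  T = 0.033 -> Y = 0.181 ✓
  T = 0.047 -> Y = 0.217 ✓
  T = 0.166 -> Y = 0.408 ✓
All samples match this transformation.

(a) sqrt(|T|)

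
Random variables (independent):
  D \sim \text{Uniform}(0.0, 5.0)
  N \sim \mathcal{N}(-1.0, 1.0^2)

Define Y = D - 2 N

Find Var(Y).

For independent RVs: Var(aX + bY) = a²Var(X) + b²Var(Y)
Var(D) = 2.0833333
Var(N) = 1
Var(Y) = 1²*2.0833333 + (-2)²*1
= 1*2.0833333 + 4*1 = 6.0833333

6.0833333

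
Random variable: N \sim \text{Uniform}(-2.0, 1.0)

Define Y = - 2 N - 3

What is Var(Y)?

For Y = aN + b: Var(Y) = a² * Var(N)
Var(N) = (1 + 2)^2/12 = 0.75
Var(Y) = (-2)² * 0.75 = 4 * 0.75 = 3

3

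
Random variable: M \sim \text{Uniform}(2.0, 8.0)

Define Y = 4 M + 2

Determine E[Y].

For Y = 4M + 2:
E[Y] = 4 * E[M] + 2
E[M] = (2 + 8)/2 = 5
E[Y] = 4 * 5 + 2 = 22

22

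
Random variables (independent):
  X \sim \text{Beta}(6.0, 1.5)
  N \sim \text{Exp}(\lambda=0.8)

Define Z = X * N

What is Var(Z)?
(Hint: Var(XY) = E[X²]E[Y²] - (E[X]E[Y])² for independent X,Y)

Var(XY) = E[X²]E[Y²] - (E[X]E[Y])²
E[X] = 0.8, Var(X) = 0.018823529
E[N] = 1.25, Var(N) = 1.5625
E[X²] = 0.018823529 + 0.8² = 0.65882353
E[N²] = 1.5625 + 1.25² = 3.125
Var(Z) = 0.65882353*3.125 - (0.8*1.25)²
= 2.0588235 - 1 = 1.0588235

1.0588235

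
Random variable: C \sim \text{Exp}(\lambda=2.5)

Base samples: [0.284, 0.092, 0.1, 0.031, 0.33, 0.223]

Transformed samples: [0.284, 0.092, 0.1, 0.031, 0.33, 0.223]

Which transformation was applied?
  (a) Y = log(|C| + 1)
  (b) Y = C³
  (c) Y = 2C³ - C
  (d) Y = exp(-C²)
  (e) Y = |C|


Checking option (e) Y = |C|:
  C = 0.284 -> Y = 0.284 ✓
  C = 0.092 -> Y = 0.092 ✓
  C = 0.1 -> Y = 0.1 ✓
All samples match this transformation.

(e) |C|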